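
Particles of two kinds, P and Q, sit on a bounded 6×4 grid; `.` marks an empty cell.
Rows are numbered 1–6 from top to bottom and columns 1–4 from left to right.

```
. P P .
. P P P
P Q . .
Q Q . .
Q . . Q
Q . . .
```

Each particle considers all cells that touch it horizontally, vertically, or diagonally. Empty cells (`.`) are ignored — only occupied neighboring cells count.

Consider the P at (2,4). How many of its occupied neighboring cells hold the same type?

Occupied neighbors of (2,4): (1,3)=P, (2,3)=P.
Same type (P): 2 of 2.

2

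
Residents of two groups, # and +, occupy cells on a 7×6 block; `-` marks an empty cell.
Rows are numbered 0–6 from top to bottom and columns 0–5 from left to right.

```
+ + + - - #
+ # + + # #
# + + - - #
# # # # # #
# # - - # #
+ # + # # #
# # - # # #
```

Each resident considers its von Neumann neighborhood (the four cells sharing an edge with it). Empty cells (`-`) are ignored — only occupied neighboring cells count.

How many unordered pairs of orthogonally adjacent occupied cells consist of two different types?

14

Scan each occupied cell's neighbors to the right and below so each pair is counted once.
Row 0: +(0,0)–+(0,1)= +(0,0)–+(1,0)= +(0,1)–+(0,2)= +(0,1)–#(1,1)≠ +(0,2)–+(1,2)= #(0,5)–#(1,5)=  → 1/6 unlike.
Row 1: +(1,0)–#(1,1)≠ +(1,0)–#(2,0)≠ #(1,1)–+(1,2)≠ #(1,1)–+(2,1)≠ +(1,2)–+(1,3)= +(1,2)–+(2,2)= +(1,3)–#(1,4)≠ #(1,4)–#(1,5)= #(1,5)–#(2,5)=  → 5/9 unlike.
Row 2: #(2,0)–+(2,1)≠ #(2,0)–#(3,0)= +(2,1)–+(2,2)= +(2,1)–#(3,1)≠ +(2,2)–#(3,2)≠ #(2,5)–#(3,5)=  → 3/6 unlike.
Row 3: #(3,0)–#(3,1)= #(3,0)–#(4,0)= #(3,1)–#(3,2)= #(3,1)–#(4,1)= #(3,2)–#(3,3)= #(3,3)–#(3,4)= #(3,4)–#(3,5)= #(3,4)–#(4,4)= #(3,5)–#(4,5)=  → 0/9 unlike.
Row 4: #(4,0)–#(4,1)= #(4,0)–+(5,0)≠ #(4,1)–#(5,1)= #(4,4)–#(4,5)= #(4,4)–#(5,4)= #(4,5)–#(5,5)=  → 1/6 unlike.
Row 5: +(5,0)–#(5,1)≠ +(5,0)–#(6,0)≠ #(5,1)–+(5,2)≠ #(5,1)–#(6,1)= +(5,2)–#(5,3)≠ #(5,3)–#(5,4)= #(5,3)–#(6,3)= #(5,4)–#(5,5)= #(5,4)–#(6,4)= #(5,5)–#(6,5)=  → 4/10 unlike.
Row 6: #(6,0)–#(6,1)= #(6,3)–#(6,4)= #(6,4)–#(6,5)=  → 0/3 unlike.
Total adjacent occupied pairs: 49; unlike-type pairs: 14.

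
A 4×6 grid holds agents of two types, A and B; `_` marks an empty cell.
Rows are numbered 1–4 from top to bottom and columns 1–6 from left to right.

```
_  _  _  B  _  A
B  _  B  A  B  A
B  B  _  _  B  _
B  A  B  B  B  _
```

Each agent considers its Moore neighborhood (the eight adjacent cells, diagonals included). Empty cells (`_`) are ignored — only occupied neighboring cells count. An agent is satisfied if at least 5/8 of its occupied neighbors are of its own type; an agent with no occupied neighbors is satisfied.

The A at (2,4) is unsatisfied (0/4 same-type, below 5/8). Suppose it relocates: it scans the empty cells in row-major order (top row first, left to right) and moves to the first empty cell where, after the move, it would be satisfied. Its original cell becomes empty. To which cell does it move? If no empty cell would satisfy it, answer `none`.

none

Vacating (2,4). Empty cells in order:
  (1,1): 0/1 same-type → still unsatisfied.
  (1,2): 0/2 same-type → still unsatisfied.
  (1,3): 0/2 same-type → still unsatisfied.
  (1,5): 2/4 same-type → still unsatisfied.
  (2,2): 0/4 same-type → still unsatisfied.
  (3,3): 1/5 same-type → still unsatisfied.
  (3,4): 0/6 same-type → still unsatisfied.
  (3,6): 1/4 same-type → still unsatisfied.
  (4,6): 0/2 same-type → still unsatisfied.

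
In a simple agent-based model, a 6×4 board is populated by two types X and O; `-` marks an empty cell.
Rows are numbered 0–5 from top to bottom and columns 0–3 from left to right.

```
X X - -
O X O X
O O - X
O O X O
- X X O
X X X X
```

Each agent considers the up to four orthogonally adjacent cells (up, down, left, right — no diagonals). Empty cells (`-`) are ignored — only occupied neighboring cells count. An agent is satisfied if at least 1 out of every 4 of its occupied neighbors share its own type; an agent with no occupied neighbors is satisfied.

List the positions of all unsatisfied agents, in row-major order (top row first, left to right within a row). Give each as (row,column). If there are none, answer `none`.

(0,0)X 1/2 ✓
(0,1)X 2/2 ✓
(1,0)O 1/3 ✓
(1,1)X 1/4 ✓
(1,2)O 0/2 ✗
(1,3)X 1/2 ✓
(2,0)O 3/3 ✓
(2,1)O 2/3 ✓
(2,3)X 1/2 ✓
(3,0)O 2/2 ✓
(3,1)O 2/4 ✓
(3,2)X 1/3 ✓
(3,3)O 1/3 ✓
(4,1)X 2/3 ✓
(4,2)X 3/4 ✓
(4,3)O 1/3 ✓
(5,0)X 1/1 ✓
(5,1)X 3/3 ✓
(5,2)X 3/3 ✓
(5,3)X 1/2 ✓

(1,2)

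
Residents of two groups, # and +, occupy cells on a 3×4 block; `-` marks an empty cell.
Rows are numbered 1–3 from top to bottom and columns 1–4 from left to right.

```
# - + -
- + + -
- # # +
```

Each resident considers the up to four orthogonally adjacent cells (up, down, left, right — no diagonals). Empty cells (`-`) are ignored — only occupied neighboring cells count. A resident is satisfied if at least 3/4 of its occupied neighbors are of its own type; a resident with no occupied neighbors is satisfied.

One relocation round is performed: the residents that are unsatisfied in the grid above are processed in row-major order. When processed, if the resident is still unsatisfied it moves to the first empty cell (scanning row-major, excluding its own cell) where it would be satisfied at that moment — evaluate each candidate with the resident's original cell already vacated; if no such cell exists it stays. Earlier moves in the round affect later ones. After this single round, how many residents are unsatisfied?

0

Initially unsatisfied (in order): (2,2), (2,3), (3,2), (3,3), (3,4).
  (2,2) → (1,4).
  (2,3) → (2,4).
  (3,2): now satisfied by earlier moves; stays.
  (3,3) → (2,1).
  (3,4): now satisfied by earlier moves; stays.
Resulting grid:
# - + +
# - - +
- # - +
All satisfied now.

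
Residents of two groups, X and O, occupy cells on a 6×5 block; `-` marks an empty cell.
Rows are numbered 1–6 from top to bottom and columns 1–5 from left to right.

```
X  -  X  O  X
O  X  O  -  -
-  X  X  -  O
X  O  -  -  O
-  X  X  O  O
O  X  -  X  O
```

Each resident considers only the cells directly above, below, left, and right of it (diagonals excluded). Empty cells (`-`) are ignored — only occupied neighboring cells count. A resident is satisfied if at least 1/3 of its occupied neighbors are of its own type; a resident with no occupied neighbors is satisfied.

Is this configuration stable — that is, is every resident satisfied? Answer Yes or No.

No

(1,1)X 0/1 not
(1,3)X 0/2 not
(1,4)O 0/2 not
(1,5)X 0/1 not
(2,1)O 0/2 not
(2,2)X 1/3 satisfied
(2,3)O 0/3 not
(3,2)X 2/3 satisfied
(3,3)X 1/2 satisfied
(3,5)O 1/1 satisfied
(4,1)X 0/1 not
(4,2)O 0/3 not
(4,5)O 2/2 satisfied
(5,2)X 2/3 satisfied
(5,3)X 1/2 satisfied
(5,4)O 1/3 satisfied
(5,5)O 3/3 satisfied
(6,1)O 0/1 not
(6,2)X 1/2 satisfied
(6,4)X 0/2 not
(6,5)O 1/2 satisfied
For instance (1,1) has only 0/1 same-type neighbors, below 1/3.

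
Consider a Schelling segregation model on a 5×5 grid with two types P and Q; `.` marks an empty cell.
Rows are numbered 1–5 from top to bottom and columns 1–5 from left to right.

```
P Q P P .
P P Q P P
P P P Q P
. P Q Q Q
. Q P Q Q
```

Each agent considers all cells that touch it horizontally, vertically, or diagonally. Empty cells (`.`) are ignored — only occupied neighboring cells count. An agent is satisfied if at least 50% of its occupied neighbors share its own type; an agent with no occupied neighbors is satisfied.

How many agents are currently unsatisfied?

5

Row 1: (1,1)P 2/3 satisfied · (1,2)Q 1/5 not · (1,3)P 3/5 satisfied · (1,4)P 3/4 satisfied
Row 2: (2,1)P 4/5 satisfied · (2,2)P 6/8 satisfied · (2,3)Q 2/8 not · (2,4)P 5/7 satisfied · (2,5)P 3/4 satisfied
Row 3: (3,1)P 4/4 satisfied · (3,2)P 5/7 satisfied · (3,3)P 4/8 satisfied · (3,4)Q 4/8 satisfied · (3,5)P 2/5 not
Row 4: (4,2)P 4/6 satisfied · (4,3)Q 4/8 satisfied · (4,4)Q 5/8 satisfied · (4,5)Q 4/5 satisfied
Row 5: (5,2)Q 1/3 not · (5,3)P 1/5 not · (5,4)Q 4/5 satisfied · (5,5)Q 3/3 satisfied
Unsatisfied: (1,2), (2,3), (3,5), (5,2), (5,3) — 5 in total.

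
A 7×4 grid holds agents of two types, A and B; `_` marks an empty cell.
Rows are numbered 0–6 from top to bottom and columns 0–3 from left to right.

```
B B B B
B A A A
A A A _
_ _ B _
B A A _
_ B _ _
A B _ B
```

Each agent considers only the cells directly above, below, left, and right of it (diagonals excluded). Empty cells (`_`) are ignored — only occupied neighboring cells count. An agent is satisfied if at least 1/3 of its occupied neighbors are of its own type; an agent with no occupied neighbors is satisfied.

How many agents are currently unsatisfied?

3

(0,0)B 2/2 ✓
(0,1)B 2/3 ✓
(0,2)B 2/3 ✓
(0,3)B 1/2 ✓
(1,0)B 1/3 ✓
(1,1)A 2/4 ✓
(1,2)A 3/4 ✓
(1,3)A 1/2 ✓
(2,0)A 1/2 ✓
(2,1)A 3/3 ✓
(2,2)A 2/3 ✓
(3,2)B 0/2 ✗
(4,0)B 0/1 ✗
(4,1)A 1/3 ✓
(4,2)A 1/2 ✓
(5,1)B 1/2 ✓
(6,0)A 0/1 ✗
(6,1)B 1/2 ✓
(6,3)B 0/0 ✓
Unsatisfied: (3,2), (4,0), (6,0) — 3 in total.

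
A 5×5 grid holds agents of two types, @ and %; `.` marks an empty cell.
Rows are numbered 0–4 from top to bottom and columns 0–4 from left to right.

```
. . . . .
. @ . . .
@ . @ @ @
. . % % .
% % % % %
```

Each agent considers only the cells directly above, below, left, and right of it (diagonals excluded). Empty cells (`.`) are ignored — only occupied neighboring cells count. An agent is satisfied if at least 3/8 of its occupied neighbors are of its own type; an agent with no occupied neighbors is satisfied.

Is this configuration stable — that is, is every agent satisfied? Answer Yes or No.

(1,1)@ 0/0 satisfied
(2,0)@ 0/0 satisfied
(2,2)@ 1/2 satisfied
(2,3)@ 2/3 satisfied
(2,4)@ 1/1 satisfied
(3,2)% 2/3 satisfied
(3,3)% 2/3 satisfied
(4,0)% 1/1 satisfied
(4,1)% 2/2 satisfied
(4,2)% 3/3 satisfied
(4,3)% 3/3 satisfied
(4,4)% 1/1 satisfied
All meet the threshold, so the configuration is stable.

Yes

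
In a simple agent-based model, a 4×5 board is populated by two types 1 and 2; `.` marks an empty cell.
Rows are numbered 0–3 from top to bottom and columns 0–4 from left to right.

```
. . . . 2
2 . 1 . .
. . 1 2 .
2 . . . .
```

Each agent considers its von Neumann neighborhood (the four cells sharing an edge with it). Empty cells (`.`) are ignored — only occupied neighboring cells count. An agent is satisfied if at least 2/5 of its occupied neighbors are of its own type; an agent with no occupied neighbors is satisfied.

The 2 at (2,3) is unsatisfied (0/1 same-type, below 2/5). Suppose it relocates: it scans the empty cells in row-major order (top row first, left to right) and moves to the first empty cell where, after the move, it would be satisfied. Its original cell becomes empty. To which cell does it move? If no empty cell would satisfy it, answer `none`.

(0,0)

Vacating (2,3). Empty cells in order:
  (0,0): 1/1 same-type → satisfied — stop here.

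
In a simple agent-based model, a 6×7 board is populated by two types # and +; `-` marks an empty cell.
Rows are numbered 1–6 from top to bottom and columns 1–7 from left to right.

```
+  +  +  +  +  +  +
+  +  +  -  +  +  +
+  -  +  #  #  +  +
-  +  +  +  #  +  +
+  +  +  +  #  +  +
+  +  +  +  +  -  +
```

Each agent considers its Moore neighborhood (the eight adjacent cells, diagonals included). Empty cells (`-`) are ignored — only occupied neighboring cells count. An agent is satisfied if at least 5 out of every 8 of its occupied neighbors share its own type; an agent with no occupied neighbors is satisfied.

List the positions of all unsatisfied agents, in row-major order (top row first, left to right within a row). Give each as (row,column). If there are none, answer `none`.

(1,1)+ 3/3 ok
(1,2)+ 5/5 ok
(1,3)+ 4/4 ok
(1,4)+ 4/4 ok
(1,5)+ 4/4 ok
(1,6)+ 5/5 ok
(1,7)+ 3/3 ok
(2,1)+ 4/4 ok
(2,2)+ 7/7 ok
(2,3)+ 5/6 ok
(2,5)+ 5/7 ok
(2,6)+ 7/8 ok
(2,7)+ 5/5 ok
(3,1)+ 3/3 ok
(3,3)+ 5/6 ok
(3,4)# 2/7 unhappy
(3,5)# 2/7 unhappy
(3,6)+ 6/8 ok
(3,7)+ 5/5 ok
(4,2)+ 6/6 ok
(4,3)+ 6/7 ok
(4,4)+ 4/8 unhappy
(4,5)# 3/8 unhappy
(4,6)+ 5/8 ok
(4,7)+ 5/5 ok
(5,1)+ 4/4 ok
(5,2)+ 7/7 ok
(5,3)+ 8/8 ok
(5,4)+ 6/8 ok
(5,5)# 1/7 unhappy
(5,6)+ 5/7 ok
(5,7)+ 4/4 ok
(6,1)+ 3/3 ok
(6,2)+ 5/5 ok
(6,3)+ 5/5 ok
(6,4)+ 4/5 ok
(6,5)+ 3/4 ok
(6,7)+ 2/2 ok

(3,4), (3,5), (4,4), (4,5), (5,5)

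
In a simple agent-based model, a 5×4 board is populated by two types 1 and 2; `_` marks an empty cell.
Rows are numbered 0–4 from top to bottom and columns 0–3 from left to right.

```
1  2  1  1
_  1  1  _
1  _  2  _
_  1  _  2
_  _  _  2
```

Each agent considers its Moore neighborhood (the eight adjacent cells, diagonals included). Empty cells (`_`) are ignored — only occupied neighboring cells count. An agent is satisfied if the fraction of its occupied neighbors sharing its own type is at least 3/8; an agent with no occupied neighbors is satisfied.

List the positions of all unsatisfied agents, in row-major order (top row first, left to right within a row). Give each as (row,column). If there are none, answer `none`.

(0,1), (2,2)

(0,0)1 1/2 ok
(0,1)2 0/4 unhappy
(0,2)1 3/4 ok
(0,3)1 2/2 ok
(1,1)1 4/6 ok
(1,2)1 3/5 ok
(2,0)1 2/2 ok
(2,2)2 1/4 unhappy
(3,1)1 1/2 ok
(3,3)2 2/2 ok
(4,3)2 1/1 ok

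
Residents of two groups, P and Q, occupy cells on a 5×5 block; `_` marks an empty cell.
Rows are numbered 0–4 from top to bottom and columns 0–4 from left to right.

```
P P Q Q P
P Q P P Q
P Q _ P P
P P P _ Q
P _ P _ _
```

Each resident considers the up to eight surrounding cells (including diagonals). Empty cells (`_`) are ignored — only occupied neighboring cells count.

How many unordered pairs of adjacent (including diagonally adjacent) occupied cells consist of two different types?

23

Scan each occupied cell's neighbors to the right and below (and the two forward diagonals) so each pair is counted once.
Row 0: P(0,0)–P(0,1)= P(0,0)–P(1,0)= P(0,0)–Q(1,1)≠ P(0,1)–Q(0,2)≠ P(0,1)–Q(1,1)≠ P(0,1)–P(1,2)= P(0,1)–P(1,0)= Q(0,2)–Q(0,3)= Q(0,2)–P(1,2)≠ Q(0,2)–P(1,3)≠ Q(0,2)–Q(1,1)= Q(0,3)–P(0,4)≠ Q(0,3)–P(1,3)≠ Q(0,3)–Q(1,4)= Q(0,3)–P(1,2)≠ P(0,4)–Q(1,4)≠ P(0,4)–P(1,3)=  → 9/17 unlike.
Row 1: P(1,0)–Q(1,1)≠ P(1,0)–P(2,0)= P(1,0)–Q(2,1)≠ Q(1,1)–P(1,2)≠ Q(1,1)–Q(2,1)= Q(1,1)–P(2,0)≠ P(1,2)–P(1,3)= P(1,2)–P(2,3)= P(1,2)–Q(2,1)≠ P(1,3)–Q(1,4)≠ P(1,3)–P(2,3)= P(1,3)–P(2,4)= Q(1,4)–P(2,4)≠ Q(1,4)–P(2,3)≠  → 8/14 unlike.
Row 2: P(2,0)–Q(2,1)≠ P(2,0)–P(3,0)= P(2,0)–P(3,1)= Q(2,1)–P(3,1)≠ Q(2,1)–P(3,2)≠ Q(2,1)–P(3,0)≠ P(2,3)–P(2,4)= P(2,3)–Q(3,4)≠ P(2,3)–P(3,2)= P(2,4)–Q(3,4)≠  → 6/10 unlike.
Row 3: P(3,0)–P(3,1)= P(3,0)–P(4,0)= P(3,1)–P(3,2)= P(3,1)–P(4,2)= P(3,1)–P(4,0)= P(3,2)–P(4,2)=  → 0/6 unlike.
Total adjacent occupied pairs: 47; unlike-type pairs: 23.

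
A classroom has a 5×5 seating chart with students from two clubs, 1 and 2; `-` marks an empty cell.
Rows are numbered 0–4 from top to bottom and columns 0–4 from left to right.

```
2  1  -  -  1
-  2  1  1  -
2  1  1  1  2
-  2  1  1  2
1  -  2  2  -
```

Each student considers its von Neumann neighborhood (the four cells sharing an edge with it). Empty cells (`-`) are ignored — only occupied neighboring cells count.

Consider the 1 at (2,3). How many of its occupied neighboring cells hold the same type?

Occupied neighbors of (2,3): (1,3)=1, (3,3)=1, (2,2)=1, (2,4)=2.
Same type (1): 3 of 4.

3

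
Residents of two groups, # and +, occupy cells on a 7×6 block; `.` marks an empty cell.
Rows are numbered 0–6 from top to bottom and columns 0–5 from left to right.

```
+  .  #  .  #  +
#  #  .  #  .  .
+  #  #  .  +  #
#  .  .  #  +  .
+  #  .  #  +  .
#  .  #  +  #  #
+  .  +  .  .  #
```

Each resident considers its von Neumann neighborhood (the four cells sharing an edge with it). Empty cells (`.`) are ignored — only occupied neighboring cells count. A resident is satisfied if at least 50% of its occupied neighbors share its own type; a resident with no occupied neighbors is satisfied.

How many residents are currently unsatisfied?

(0,0)+ 0/1 unhappy
(0,2)# 0/0 ok
(0,4)# 0/1 unhappy
(0,5)+ 0/1 unhappy
(1,0)# 1/3 unhappy
(1,1)# 2/2 ok
(1,3)# 0/0 ok
(2,0)+ 0/3 unhappy
(2,1)# 2/3 ok
(2,2)# 1/1 ok
(2,4)+ 1/2 ok
(2,5)# 0/1 unhappy
(3,0)# 0/2 unhappy
(3,3)# 1/2 ok
(3,4)+ 2/3 ok
(4,0)+ 0/3 unhappy
(4,1)# 0/1 unhappy
(4,3)# 1/3 unhappy
(4,4)+ 1/3 unhappy
(5,0)# 0/2 unhappy
(5,2)# 0/2 unhappy
(5,3)+ 0/3 unhappy
(5,4)# 1/3 unhappy
(5,5)# 2/2 ok
(6,0)+ 0/1 unhappy
(6,2)+ 0/1 unhappy
(6,5)# 1/1 ok
Unsatisfied: (0,0), (0,4), (0,5), (1,0), (2,0), (2,5), (3,0), (4,0), (4,1), (4,3), (4,4), (5,0), (5,2), (5,3), (5,4), (6,0), (6,2) — 17 in total.

17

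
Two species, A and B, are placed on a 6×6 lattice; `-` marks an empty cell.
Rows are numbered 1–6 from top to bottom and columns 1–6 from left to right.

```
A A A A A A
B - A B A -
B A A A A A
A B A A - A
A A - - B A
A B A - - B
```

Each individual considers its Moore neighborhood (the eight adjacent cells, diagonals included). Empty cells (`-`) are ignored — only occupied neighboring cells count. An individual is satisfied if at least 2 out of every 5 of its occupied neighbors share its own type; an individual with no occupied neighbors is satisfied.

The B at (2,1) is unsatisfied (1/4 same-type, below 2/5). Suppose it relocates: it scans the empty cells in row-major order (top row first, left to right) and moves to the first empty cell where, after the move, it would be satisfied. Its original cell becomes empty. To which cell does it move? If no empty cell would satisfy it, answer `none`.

(6,4)

Vacating (2,1). Empty cells in order:
  (2,2): 1/7 same-type → still unsatisfied.
  (2,6): 0/5 same-type → still unsatisfied.
  (4,5): 1/7 same-type → still unsatisfied.
  (5,3): 2/6 same-type → still unsatisfied.
  (5,4): 1/4 same-type → still unsatisfied.
  (6,4): 1/2 same-type → satisfied — stop here.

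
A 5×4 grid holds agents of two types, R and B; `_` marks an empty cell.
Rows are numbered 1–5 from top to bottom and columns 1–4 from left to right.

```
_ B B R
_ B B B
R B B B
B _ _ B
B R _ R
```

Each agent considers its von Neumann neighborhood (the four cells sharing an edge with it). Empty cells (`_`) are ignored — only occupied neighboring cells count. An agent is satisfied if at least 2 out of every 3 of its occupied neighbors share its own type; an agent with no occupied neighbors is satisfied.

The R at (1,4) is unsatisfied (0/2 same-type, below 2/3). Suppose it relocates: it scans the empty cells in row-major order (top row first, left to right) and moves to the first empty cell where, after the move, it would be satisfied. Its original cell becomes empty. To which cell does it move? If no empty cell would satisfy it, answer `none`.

(5,3)

Vacating (1,4). Empty cells in order:
  (1,1): 0/1 same-type → still unsatisfied.
  (2,1): 1/2 same-type → still unsatisfied.
  (4,2): 1/3 same-type → still unsatisfied.
  (4,3): 0/2 same-type → still unsatisfied.
  (5,3): 2/2 same-type → satisfied — stop here.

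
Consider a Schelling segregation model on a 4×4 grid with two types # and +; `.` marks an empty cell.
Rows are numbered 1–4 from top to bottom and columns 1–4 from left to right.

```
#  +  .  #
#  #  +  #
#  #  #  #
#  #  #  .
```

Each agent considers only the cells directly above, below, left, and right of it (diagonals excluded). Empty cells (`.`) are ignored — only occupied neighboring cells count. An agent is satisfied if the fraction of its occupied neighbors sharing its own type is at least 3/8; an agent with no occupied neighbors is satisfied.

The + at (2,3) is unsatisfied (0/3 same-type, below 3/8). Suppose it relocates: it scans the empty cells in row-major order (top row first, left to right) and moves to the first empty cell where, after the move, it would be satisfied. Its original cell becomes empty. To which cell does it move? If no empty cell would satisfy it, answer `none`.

(1,3)

Vacating (2,3). Empty cells in order:
  (1,3): 1/2 same-type → satisfied — stop here.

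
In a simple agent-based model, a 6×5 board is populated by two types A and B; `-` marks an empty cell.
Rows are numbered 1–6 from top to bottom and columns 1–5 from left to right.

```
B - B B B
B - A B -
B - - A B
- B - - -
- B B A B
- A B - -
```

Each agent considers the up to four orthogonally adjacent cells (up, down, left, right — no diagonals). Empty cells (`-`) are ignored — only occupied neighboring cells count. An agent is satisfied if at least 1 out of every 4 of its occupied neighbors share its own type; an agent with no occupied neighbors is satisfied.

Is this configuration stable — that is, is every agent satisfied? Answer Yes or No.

(1,1)B 1/1 ok
(1,3)B 1/2 ok
(1,4)B 3/3 ok
(1,5)B 1/1 ok
(2,1)B 2/2 ok
(2,3)A 0/2 unhappy
(2,4)B 1/3 ok
(3,1)B 1/1 ok
(3,4)A 0/2 unhappy
(3,5)B 0/1 unhappy
(4,2)B 1/1 ok
(5,2)B 2/3 ok
(5,3)B 2/3 ok
(5,4)A 0/2 unhappy
(5,5)B 0/1 unhappy
(6,2)A 0/2 unhappy
(6,3)B 1/2 ok
For instance (2,3) has only 0/2 same-type neighbors, below 1/4.

No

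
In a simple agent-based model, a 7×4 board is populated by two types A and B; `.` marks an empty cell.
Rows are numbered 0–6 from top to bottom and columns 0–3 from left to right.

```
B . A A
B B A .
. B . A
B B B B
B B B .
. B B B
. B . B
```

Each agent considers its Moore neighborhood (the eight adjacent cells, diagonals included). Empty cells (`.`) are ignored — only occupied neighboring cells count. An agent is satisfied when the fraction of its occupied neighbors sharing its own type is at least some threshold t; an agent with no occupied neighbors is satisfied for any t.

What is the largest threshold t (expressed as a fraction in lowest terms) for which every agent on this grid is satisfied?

(0,0)B 2/2
(0,2)A 2/3
(0,3)A 2/2
(1,0)B 3/3
(1,1)B 3/5
(1,2)A 3/5
(2,1)B 5/6
(2,3)A 1/3
(3,0)B 4/4
(3,1)B 6/6
(3,2)B 5/6
(3,3)B 2/3
(4,0)B 4/4
(4,1)B 7/7
(4,2)B 7/7
(5,1)B 5/5
(5,2)B 6/6
(5,3)B 3/3
(6,1)B 2/2
(6,3)B 2/2
The smallest same-type fraction is 1/3 at (2,3), which reduces to 1/3. Any threshold above that leaves this agent unsatisfied.

1/3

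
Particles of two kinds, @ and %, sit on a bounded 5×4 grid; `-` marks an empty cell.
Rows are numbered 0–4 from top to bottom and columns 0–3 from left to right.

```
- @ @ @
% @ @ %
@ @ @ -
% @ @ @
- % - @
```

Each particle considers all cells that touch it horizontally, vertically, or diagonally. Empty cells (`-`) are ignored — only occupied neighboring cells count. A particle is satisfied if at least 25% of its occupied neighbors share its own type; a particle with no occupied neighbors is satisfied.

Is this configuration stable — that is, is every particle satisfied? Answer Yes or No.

Row 0: (0,1)@ 3/4 satisfied · (0,2)@ 4/5 satisfied · (0,3)@ 2/3 satisfied
Row 1: (1,0)% 0/4 not · (1,1)@ 6/7 satisfied · (1,2)@ 6/7 satisfied · (1,3)% 0/4 not
Row 2: (2,0)@ 3/5 satisfied · (2,1)@ 6/8 satisfied · (2,2)@ 6/7 satisfied
Row 3: (3,0)% 1/4 satisfied · (3,1)@ 4/6 satisfied · (3,2)@ 5/6 satisfied · (3,3)@ 3/3 satisfied
Row 4: (4,1)% 1/3 satisfied · (4,3)@ 2/2 satisfied
For instance (1,0) has only 0/4 same-type neighbors, below 1/4.

No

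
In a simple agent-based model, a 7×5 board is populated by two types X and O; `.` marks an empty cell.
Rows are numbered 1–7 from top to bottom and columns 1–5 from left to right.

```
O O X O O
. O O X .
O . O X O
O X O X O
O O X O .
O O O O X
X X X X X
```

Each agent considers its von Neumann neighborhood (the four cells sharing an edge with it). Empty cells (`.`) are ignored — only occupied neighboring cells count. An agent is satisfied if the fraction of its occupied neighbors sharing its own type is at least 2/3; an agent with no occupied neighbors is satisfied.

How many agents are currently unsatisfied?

17

Row 1: (1,1)O 1/1 ok · (1,2)O 2/3 ok · (1,3)X 0/3 unhappy · (1,4)O 1/3 unhappy · (1,5)O 1/1 ok
Row 2: (2,2)O 2/2 ok · (2,3)O 2/4 unhappy · (2,4)X 1/3 unhappy
Row 3: (3,1)O 1/1 ok · (3,3)O 2/3 ok · (3,4)X 2/4 unhappy · (3,5)O 1/2 unhappy
Row 4: (4,1)O 2/3 ok · (4,2)X 0/3 unhappy · (4,3)O 1/4 unhappy · (4,4)X 1/4 unhappy · (4,5)O 1/2 unhappy
Row 5: (5,1)O 3/3 ok · (5,2)O 2/4 unhappy · (5,3)X 0/4 unhappy · (5,4)O 1/3 unhappy
Row 6: (6,1)O 2/3 ok · (6,2)O 3/4 ok · (6,3)O 2/4 unhappy · (6,4)O 2/4 unhappy · (6,5)X 1/2 unhappy
Row 7: (7,1)X 1/2 unhappy · (7,2)X 2/3 ok · (7,3)X 2/3 ok · (7,4)X 2/3 ok · (7,5)X 2/2 ok
Unsatisfied: (1,3), (1,4), (2,3), (2,4), (3,4), (3,5), (4,2), (4,3), (4,4), (4,5), (5,2), (5,3), (5,4), (6,3), (6,4), (6,5), (7,1) — 17 in total.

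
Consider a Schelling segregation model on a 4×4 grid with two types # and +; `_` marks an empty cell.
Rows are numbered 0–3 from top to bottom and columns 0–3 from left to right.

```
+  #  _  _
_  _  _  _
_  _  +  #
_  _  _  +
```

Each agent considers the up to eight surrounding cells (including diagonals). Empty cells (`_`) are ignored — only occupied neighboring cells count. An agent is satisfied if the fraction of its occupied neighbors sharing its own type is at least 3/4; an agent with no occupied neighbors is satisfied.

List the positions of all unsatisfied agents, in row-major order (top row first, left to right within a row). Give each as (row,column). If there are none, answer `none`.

(0,0), (0,1), (2,2), (2,3), (3,3)

Row 0: (0,0)+ 0/1 not · (0,1)# 0/1 not
Row 2: (2,2)+ 1/2 not · (2,3)# 0/2 not
Row 3: (3,3)+ 1/2 not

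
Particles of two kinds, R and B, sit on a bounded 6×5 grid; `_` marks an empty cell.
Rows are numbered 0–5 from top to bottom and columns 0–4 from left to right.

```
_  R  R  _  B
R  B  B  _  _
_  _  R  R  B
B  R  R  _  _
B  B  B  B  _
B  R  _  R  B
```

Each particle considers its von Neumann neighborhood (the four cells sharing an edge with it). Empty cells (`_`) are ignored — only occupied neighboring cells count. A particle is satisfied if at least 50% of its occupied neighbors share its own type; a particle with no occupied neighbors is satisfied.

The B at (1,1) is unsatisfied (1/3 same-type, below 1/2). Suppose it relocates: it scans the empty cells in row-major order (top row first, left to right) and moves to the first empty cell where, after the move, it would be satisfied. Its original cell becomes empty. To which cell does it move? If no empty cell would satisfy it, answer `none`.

(0,3)

Vacating (1,1). Empty cells in order:
  (0,0): 0/2 same-type → still unsatisfied.
  (0,3): 1/2 same-type → satisfied — stop here.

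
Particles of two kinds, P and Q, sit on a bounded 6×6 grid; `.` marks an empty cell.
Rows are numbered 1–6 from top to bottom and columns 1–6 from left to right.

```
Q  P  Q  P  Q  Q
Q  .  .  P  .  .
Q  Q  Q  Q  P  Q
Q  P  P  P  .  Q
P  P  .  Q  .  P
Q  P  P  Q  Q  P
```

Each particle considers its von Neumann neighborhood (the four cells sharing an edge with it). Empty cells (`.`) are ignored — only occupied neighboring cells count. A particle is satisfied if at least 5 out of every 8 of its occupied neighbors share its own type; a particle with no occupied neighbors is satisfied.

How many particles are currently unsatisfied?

Row 1: (1,1)Q 1/2 not · (1,2)P 0/2 not · (1,3)Q 0/2 not · (1,4)P 1/3 not · (1,5)Q 1/2 not · (1,6)Q 1/1 satisfied
Row 2: (2,1)Q 2/2 satisfied · (2,4)P 1/2 not
Row 3: (3,1)Q 3/3 satisfied · (3,2)Q 2/3 satisfied · (3,3)Q 2/3 satisfied · (3,4)Q 1/4 not · (3,5)P 0/2 not · (3,6)Q 1/2 not
Row 4: (4,1)Q 1/3 not · (4,2)P 2/4 not · (4,3)P 2/3 satisfied · (4,4)P 1/3 not · (4,6)Q 1/2 not
Row 5: (5,1)P 1/3 not · (5,2)P 3/3 satisfied · (5,4)Q 1/2 not · (5,6)P 1/2 not
Row 6: (6,1)Q 0/2 not · (6,2)P 2/3 satisfied · (6,3)P 1/2 not · (6,4)Q 2/3 satisfied · (6,5)Q 1/2 not · (6,6)P 1/2 not
Unsatisfied: (1,1), (1,2), (1,3), (1,4), (1,5), (2,4), (3,4), (3,5), (3,6), (4,1), (4,2), (4,4), (4,6), (5,1), (5,4), (5,6), (6,1), (6,3), (6,5), (6,6) — 20 in total.

20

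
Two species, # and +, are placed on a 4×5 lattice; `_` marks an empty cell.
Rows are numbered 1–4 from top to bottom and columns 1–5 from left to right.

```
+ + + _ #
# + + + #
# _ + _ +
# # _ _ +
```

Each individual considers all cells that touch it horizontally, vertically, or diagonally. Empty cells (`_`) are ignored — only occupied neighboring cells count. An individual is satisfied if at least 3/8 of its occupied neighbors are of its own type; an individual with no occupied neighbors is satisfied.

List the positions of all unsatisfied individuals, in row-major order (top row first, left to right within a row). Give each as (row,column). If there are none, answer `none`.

Row 1: (1,1)+ 2/3 satisfied · (1,2)+ 4/5 satisfied · (1,3)+ 4/4 satisfied · (1,5)# 1/2 satisfied
Row 2: (2,1)# 1/4 not · (2,2)+ 5/7 satisfied · (2,3)+ 5/5 satisfied · (2,4)+ 4/6 satisfied · (2,5)# 1/3 not
Row 3: (3,1)# 3/4 satisfied · (3,3)+ 3/4 satisfied · (3,5)+ 2/3 satisfied
Row 4: (4,1)# 2/2 satisfied · (4,2)# 2/3 satisfied · (4,5)+ 1/1 satisfied

(2,1), (2,5)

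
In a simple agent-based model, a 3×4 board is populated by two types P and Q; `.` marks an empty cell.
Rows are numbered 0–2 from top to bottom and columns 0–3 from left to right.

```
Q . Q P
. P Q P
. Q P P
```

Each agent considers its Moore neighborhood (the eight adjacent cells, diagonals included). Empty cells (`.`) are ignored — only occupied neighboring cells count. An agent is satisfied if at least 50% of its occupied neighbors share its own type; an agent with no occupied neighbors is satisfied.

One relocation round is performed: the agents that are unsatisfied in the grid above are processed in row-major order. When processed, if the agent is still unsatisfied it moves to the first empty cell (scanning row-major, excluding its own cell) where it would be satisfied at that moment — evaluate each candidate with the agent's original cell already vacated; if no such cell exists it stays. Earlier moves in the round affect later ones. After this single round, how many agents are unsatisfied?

0

Initially unsatisfied (in order): (0,0), (0,2), (0,3), (1,1), (1,2), (2,1).
  (0,0) → (0,1).
  (0,2) → (0,0).
  (0,3): now satisfied by earlier moves; stays.
  (1,1) → (0,2).
  (1,2) → (1,0).
  (2,1): now satisfied by earlier moves; stays.
Resulting grid:
Q Q P P
Q . . P
. Q P P
All satisfied now.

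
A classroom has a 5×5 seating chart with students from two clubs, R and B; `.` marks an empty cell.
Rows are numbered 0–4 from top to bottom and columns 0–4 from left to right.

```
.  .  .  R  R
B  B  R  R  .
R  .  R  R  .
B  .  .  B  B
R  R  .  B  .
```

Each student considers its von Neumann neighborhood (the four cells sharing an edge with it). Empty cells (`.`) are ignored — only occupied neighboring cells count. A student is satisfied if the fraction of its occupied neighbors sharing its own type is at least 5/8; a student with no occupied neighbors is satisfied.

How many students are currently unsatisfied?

(0,3)R 2/2 satisfied
(0,4)R 1/1 satisfied
(1,0)B 1/2 not
(1,1)B 1/2 not
(1,2)R 2/3 satisfied
(1,3)R 3/3 satisfied
(2,0)R 0/2 not
(2,2)R 2/2 satisfied
(2,3)R 2/3 satisfied
(3,0)B 0/2 not
(3,3)B 2/3 satisfied
(3,4)B 1/1 satisfied
(4,0)R 1/2 not
(4,1)R 1/1 satisfied
(4,3)B 1/1 satisfied
Unsatisfied: (1,0), (1,1), (2,0), (3,0), (4,0) — 5 in total.

5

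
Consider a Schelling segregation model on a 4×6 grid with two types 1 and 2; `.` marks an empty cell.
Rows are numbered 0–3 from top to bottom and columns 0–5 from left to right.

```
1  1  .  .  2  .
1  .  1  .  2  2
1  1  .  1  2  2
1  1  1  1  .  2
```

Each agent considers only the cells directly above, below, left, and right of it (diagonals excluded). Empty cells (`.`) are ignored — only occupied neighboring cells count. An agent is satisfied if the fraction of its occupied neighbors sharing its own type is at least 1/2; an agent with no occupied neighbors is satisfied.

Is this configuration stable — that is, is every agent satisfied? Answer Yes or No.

Row 0: (0,0)1 2/2 satisfied · (0,1)1 1/1 satisfied · (0,4)2 1/1 satisfied
Row 1: (1,0)1 2/2 satisfied · (1,2)1 0/0 satisfied · (1,4)2 3/3 satisfied · (1,5)2 2/2 satisfied
Row 2: (2,0)1 3/3 satisfied · (2,1)1 2/2 satisfied · (2,3)1 1/2 satisfied · (2,4)2 2/3 satisfied · (2,5)2 3/3 satisfied
Row 3: (3,0)1 2/2 satisfied · (3,1)1 3/3 satisfied · (3,2)1 2/2 satisfied · (3,3)1 2/2 satisfied · (3,5)2 1/1 satisfied
All meet the threshold, so the configuration is stable.

Yes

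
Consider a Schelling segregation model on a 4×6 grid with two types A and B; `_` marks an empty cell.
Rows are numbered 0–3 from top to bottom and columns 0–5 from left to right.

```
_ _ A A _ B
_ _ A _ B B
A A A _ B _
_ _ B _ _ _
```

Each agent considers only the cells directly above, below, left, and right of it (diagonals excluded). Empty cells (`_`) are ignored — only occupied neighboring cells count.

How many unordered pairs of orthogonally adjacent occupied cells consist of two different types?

Scan each occupied cell's neighbors to the right and below so each pair is counted once.
Row 0: A(0,2)–A(0,3)= A(0,2)–A(1,2)= B(0,5)–B(1,5)=  → 0/3 unlike.
Row 1: A(1,2)–A(2,2)= B(1,4)–B(1,5)= B(1,4)–B(2,4)=  → 0/3 unlike.
Row 2: A(2,0)–A(2,1)= A(2,1)–A(2,2)= A(2,2)–B(3,2)≠  → 1/3 unlike.
Total adjacent occupied pairs: 9; unlike-type pairs: 1.

1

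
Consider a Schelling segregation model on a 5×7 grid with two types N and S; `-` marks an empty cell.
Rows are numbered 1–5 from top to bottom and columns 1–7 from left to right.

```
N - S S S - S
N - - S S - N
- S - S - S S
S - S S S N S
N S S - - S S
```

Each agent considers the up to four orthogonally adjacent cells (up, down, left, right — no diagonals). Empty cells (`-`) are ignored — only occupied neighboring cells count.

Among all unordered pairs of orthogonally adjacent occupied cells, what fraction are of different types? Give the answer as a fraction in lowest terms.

Scan each occupied cell's neighbors to the right and below so each pair is counted once.
Row 1: N(1,1)–N(2,1)= S(1,3)–S(1,4)= S(1,4)–S(1,5)= S(1,4)–S(2,4)= S(1,5)–S(2,5)= S(1,7)–N(2,7)≠  → 1/6 unlike.
Row 2: S(2,4)–S(2,5)= S(2,4)–S(3,4)= N(2,7)–S(3,7)≠  → 1/3 unlike.
Row 3: S(3,4)–S(4,4)= S(3,6)–S(3,7)= S(3,6)–N(4,6)≠ S(3,7)–S(4,7)=  → 1/4 unlike.
Row 4: S(4,1)–N(5,1)≠ S(4,3)–S(4,4)= S(4,3)–S(5,3)= S(4,4)–S(4,5)= S(4,5)–N(4,6)≠ N(4,6)–S(4,7)≠ N(4,6)–S(5,6)≠ S(4,7)–S(5,7)=  → 4/8 unlike.
Row 5: N(5,1)–S(5,2)≠ S(5,2)–S(5,3)= S(5,6)–S(5,7)=  → 1/3 unlike.
Total adjacent occupied pairs: 24; unlike-type pairs: 8.
8/24 reduces to 1/3.

1/3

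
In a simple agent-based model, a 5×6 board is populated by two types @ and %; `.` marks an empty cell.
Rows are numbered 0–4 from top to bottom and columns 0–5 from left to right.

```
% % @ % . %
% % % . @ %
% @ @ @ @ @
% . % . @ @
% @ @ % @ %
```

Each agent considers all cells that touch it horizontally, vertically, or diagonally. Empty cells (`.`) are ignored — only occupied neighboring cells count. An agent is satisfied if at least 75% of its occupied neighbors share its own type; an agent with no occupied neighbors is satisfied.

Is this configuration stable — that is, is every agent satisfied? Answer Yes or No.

Row 0: (0,0)% 3/3 satisfied · (0,1)% 4/5 satisfied · (0,2)@ 0/4 not · (0,3)% 1/3 not · (0,5)% 1/2 not
Row 1: (1,0)% 4/5 satisfied · (1,1)% 5/8 not · (1,2)% 3/7 not · (1,4)@ 3/6 not · (1,5)% 1/4 not
Row 2: (2,0)% 3/4 satisfied · (2,1)@ 1/7 not · (2,2)@ 2/5 not · (2,3)@ 4/6 not · (2,4)@ 5/6 satisfied · (2,5)@ 4/5 satisfied
Row 3: (3,0)% 2/4 not · (3,2)% 1/6 not · (3,4)@ 5/7 not · (3,5)@ 4/5 satisfied
Row 4: (4,0)% 1/2 not · (4,1)@ 1/4 not · (4,2)@ 1/3 not · (4,3)% 1/4 not · (4,4)@ 2/4 not · (4,5)% 0/3 not
For instance (0,2) has only 0/4 same-type neighbors, below 3/4.

No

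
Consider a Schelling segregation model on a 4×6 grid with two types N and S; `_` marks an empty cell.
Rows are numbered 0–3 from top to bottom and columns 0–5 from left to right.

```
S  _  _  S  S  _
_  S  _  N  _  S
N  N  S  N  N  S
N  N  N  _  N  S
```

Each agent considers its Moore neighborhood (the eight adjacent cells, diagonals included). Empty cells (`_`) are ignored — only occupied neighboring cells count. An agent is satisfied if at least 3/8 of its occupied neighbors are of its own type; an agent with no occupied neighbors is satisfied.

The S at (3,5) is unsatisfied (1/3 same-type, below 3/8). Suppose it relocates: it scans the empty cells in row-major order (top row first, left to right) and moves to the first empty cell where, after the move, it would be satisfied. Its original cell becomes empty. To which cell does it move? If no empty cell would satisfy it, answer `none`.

(0,1)

Vacating (3,5). Empty cells in order:
  (0,1): 2/2 same-type → satisfied — stop here.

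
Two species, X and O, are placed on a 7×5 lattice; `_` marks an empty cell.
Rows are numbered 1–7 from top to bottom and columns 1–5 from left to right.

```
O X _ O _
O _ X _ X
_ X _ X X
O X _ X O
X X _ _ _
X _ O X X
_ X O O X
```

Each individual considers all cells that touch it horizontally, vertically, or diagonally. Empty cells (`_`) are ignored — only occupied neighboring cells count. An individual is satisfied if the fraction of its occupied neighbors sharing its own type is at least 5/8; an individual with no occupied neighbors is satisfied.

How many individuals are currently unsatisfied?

13

(1,1)O 1/2 ✗
(1,2)X 1/3 ✗
(1,4)O 0/2 ✗
(2,1)O 1/3 ✗
(2,3)X 3/4 ✓
(2,5)X 2/3 ✓
(3,2)X 2/4 ✗
(3,4)X 4/5 ✓
(3,5)X 3/4 ✓
(4,1)O 0/4 ✗
(4,2)X 3/4 ✓
(4,4)X 2/3 ✓
(4,5)O 0/3 ✗
(5,1)X 3/4 ✓
(5,2)X 3/5 ✗
(6,1)X 3/3 ✓
(6,3)O 2/5 ✗
(6,4)X 2/5 ✗
(6,5)X 2/3 ✓
(7,2)X 1/3 ✗
(7,3)O 2/4 ✗
(7,4)O 2/5 ✗
(7,5)X 2/3 ✓
Unsatisfied: (1,1), (1,2), (1,4), (2,1), (3,2), (4,1), (4,5), (5,2), (6,3), (6,4), (7,2), (7,3), (7,4) — 13 in total.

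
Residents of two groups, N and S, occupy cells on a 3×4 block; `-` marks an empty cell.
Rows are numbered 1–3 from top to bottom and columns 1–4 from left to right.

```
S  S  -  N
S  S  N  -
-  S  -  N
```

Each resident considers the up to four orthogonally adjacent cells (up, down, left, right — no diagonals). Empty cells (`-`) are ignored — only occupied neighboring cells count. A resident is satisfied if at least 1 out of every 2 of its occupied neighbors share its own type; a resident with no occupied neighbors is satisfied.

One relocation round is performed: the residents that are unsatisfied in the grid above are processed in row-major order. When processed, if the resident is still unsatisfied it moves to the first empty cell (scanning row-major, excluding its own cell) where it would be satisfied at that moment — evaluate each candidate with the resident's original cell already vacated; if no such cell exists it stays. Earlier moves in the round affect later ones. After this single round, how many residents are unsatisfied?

Initially unsatisfied (in order): (2,3).
  (2,3) → (1,3).
Resulting grid:
S S N N
S S - -
- S - N
All satisfied now.

0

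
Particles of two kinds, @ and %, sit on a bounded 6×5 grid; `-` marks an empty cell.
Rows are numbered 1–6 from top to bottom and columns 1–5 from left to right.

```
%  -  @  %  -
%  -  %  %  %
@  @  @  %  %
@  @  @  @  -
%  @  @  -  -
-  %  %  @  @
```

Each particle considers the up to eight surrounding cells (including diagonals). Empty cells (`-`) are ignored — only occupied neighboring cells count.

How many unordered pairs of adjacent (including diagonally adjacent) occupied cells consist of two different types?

Scan each occupied cell's neighbors to the right and below (and the two forward diagonals) so each pair is counted once.
From row 1: 3 unlike of 7 pairs (running 3/7).
From row 2: 5 unlike of 12 pairs (running 8/19).
From row 3: 4 unlike of 15 pairs (running 12/34).
From row 4: 2 unlike of 11 pairs (running 14/45).
From row 5: 5 unlike of 8 pairs (running 19/53).
From row 6: 1 unlike of 3 pairs (running 20/56).
Total adjacent occupied pairs: 56; unlike-type pairs: 20.

20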